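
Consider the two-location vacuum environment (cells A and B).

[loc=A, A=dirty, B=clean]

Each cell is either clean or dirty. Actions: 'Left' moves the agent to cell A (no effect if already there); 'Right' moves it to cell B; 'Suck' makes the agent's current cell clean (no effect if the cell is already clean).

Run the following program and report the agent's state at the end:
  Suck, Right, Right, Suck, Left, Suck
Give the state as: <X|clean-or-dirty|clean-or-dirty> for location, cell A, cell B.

Suck (#1): <A|clean|clean>
Right (#2): <B|clean|clean>
Right (#3): <B|clean|clean>
Suck (#4): <B|clean|clean>
Left (#5): <A|clean|clean>
Suck (#6): <A|clean|clean>

<A|clean|clean>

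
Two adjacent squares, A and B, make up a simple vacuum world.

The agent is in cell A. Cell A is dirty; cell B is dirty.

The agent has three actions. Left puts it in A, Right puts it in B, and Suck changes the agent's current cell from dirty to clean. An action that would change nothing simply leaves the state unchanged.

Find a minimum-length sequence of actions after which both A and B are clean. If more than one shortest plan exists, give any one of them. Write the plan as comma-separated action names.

[1] after Suck: <A|clean|dirty>
[2] after Right: <B|clean|dirty>
[3] after Suck: <B|clean|clean>
min 3: Suck A + move + Suck B

Suck, Right, Suck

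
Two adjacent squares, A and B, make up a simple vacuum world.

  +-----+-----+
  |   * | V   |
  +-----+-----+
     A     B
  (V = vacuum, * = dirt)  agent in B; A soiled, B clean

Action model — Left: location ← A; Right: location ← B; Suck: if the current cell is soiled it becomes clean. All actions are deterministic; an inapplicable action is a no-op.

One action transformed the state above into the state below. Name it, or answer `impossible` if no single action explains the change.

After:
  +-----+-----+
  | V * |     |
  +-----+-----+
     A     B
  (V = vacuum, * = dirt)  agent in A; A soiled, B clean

Left

try  Left: <A|soiled|clean>  ← match
try Right: <B|soiled|clean>
try  Suck: <B|soiled|clean>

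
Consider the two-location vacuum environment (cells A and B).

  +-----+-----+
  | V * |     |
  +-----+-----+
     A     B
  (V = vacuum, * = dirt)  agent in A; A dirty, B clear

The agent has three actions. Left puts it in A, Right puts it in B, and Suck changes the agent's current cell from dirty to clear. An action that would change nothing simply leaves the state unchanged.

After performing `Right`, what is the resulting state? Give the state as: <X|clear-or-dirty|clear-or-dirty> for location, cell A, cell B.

<B|dirty|clear>

start: <A|dirty|clear>
[1] after Right: <B|dirty|clear>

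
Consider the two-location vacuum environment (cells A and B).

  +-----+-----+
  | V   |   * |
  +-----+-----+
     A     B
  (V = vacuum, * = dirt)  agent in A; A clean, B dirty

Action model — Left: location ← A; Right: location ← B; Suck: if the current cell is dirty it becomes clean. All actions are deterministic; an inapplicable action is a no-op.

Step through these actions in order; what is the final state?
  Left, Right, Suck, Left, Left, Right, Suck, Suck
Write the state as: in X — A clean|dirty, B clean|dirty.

in B — A clean, B clean

Left (#1): in A — A clean, B dirty
Right (#2): in B — A clean, B dirty
Suck (#3): in B — A clean, B clean
Left (#4): in A — A clean, B clean
Left (#5): in A — A clean, B clean
Right (#6): in B — A clean, B clean
Suck (#7): in B — A clean, B clean
Suck (#8): in B — A clean, B clean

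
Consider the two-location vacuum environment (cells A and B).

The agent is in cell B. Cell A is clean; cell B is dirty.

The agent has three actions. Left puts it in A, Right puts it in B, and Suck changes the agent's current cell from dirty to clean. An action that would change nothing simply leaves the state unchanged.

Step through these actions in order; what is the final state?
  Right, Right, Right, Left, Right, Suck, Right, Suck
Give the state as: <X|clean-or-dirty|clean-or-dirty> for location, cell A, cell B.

1) do Right; now <B|clean|dirty>
2) do Right; now <B|clean|dirty>
3) do Right; now <B|clean|dirty>
4) do Left; now <A|clean|dirty>
5) do Right; now <B|clean|dirty>
6) do Suck; now <B|clean|clean>
7) do Right; now <B|clean|clean>
8) do Suck; now <B|clean|clean>

<B|clean|clean>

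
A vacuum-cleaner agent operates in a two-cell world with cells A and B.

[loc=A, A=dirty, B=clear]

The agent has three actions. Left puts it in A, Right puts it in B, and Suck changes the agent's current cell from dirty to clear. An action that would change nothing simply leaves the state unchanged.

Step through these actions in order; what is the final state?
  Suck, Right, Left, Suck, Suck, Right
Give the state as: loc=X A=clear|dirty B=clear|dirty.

loc=B A=clear B=clear

1) do Suck; now loc=A A=clear B=clear
2) do Right; now loc=B A=clear B=clear
3) do Left; now loc=A A=clear B=clear
4) do Suck; now loc=A A=clear B=clear
5) do Suck; now loc=A A=clear B=clear
6) do Right; now loc=B A=clear B=clear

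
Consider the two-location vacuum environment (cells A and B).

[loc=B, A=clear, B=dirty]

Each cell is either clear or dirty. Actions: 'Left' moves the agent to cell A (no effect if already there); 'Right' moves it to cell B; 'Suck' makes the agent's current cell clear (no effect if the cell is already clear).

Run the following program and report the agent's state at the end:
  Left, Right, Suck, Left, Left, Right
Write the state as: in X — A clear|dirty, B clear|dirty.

in B — A clear, B clear

Left (#1): in A — A clear, B dirty
Right (#2): in B — A clear, B dirty
Suck (#3): in B — A clear, B clear
Left (#4): in A — A clear, B clear
Left (#5): in A — A clear, B clear
Right (#6): in B — A clear, B clear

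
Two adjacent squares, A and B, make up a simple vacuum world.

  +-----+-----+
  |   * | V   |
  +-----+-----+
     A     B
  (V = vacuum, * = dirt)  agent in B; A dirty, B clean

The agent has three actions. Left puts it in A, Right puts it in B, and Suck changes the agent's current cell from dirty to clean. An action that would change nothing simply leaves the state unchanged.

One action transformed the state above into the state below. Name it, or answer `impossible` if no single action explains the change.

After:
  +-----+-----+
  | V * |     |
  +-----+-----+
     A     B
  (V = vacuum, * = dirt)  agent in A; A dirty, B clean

try  Left: <A|dirty|clean>  ← match
try Right: <B|dirty|clean>
try  Suck: <B|dirty|clean>

Left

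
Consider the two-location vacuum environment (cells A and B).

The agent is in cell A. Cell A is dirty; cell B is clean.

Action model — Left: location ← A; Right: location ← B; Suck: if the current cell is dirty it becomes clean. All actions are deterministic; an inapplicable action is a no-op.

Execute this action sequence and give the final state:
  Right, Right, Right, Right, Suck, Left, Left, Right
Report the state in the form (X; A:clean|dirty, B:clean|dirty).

(B; A:dirty, B:clean)

1) do Right; now (B; A:dirty, B:clean)
2) do Right; now (B; A:dirty, B:clean)
3) do Right; now (B; A:dirty, B:clean)
4) do Right; now (B; A:dirty, B:clean)
5) do Suck; now (B; A:dirty, B:clean)
6) do Left; now (A; A:dirty, B:clean)
7) do Left; now (A; A:dirty, B:clean)
8) do Right; now (B; A:dirty, B:clean)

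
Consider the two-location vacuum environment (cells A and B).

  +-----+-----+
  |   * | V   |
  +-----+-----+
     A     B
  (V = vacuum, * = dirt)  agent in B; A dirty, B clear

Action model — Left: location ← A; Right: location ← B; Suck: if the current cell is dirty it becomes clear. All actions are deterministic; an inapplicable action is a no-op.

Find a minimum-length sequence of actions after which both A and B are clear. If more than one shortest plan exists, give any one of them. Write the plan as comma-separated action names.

[1] after Left: (A; A:dirty, B:clear)
[2] after Suck: (A; A:clear, B:clear)
min 2: go A then Suck

Left, Suck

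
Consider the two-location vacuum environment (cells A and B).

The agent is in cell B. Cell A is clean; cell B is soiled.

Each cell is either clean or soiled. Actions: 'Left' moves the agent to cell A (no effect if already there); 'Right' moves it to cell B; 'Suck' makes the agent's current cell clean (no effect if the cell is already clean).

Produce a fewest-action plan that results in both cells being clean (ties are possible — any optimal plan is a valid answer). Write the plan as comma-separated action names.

Suck (#1): (B; A:clean, B:clean)
min 1: B is soiled, one Suck

Suck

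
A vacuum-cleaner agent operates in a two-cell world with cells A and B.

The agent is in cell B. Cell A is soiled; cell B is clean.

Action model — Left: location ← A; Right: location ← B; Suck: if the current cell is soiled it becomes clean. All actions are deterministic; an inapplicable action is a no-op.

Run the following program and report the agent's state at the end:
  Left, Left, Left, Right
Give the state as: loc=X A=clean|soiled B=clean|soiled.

loc=B A=soiled B=clean

[1] after Left: loc=A A=soiled B=clean
[2] after Left: loc=A A=soiled B=clean
[3] after Left: loc=A A=soiled B=clean
[4] after Right: loc=B A=soiled B=clean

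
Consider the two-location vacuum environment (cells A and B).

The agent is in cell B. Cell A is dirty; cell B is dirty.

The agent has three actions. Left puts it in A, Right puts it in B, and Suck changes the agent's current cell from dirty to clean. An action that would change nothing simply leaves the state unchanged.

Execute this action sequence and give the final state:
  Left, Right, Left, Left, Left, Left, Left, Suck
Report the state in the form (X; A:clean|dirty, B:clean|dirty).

(A; A:clean, B:dirty)

1. Left → (A; A:dirty, B:dirty)
2. Right → (B; A:dirty, B:dirty)
3. Left → (A; A:dirty, B:dirty)
4. Left → (A; A:dirty, B:dirty)
5. Left → (A; A:dirty, B:dirty)
6. Left → (A; A:dirty, B:dirty)
7. Left → (A; A:dirty, B:dirty)
8. Suck → (A; A:clean, B:dirty)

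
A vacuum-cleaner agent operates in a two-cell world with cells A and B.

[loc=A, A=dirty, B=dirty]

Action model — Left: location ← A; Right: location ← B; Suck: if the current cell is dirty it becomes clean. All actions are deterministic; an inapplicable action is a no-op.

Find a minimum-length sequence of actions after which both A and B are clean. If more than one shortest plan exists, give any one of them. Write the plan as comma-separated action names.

step 1/3 (Suck): in A — A clean, B dirty
step 2/3 (Right): in B — A clean, B dirty
step 3/3 (Suck): in B — A clean, B clean
min 3: Suck A + move + Suck B

Suck, Right, Suck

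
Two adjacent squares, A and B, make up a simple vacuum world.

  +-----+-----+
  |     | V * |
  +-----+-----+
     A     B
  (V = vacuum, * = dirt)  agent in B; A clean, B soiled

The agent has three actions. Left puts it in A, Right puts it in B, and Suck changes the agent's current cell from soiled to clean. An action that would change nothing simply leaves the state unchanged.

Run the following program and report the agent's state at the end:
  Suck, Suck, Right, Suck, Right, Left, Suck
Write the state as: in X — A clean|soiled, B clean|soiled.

t=1 Suck ⇒ in B — A clean, B clean
t=2 Suck ⇒ in B — A clean, B clean
t=3 Right ⇒ in B — A clean, B clean
t=4 Suck ⇒ in B — A clean, B clean
t=5 Right ⇒ in B — A clean, B clean
t=6 Left ⇒ in A — A clean, B clean
t=7 Suck ⇒ in A — A clean, B clean

in A — A clean, B clean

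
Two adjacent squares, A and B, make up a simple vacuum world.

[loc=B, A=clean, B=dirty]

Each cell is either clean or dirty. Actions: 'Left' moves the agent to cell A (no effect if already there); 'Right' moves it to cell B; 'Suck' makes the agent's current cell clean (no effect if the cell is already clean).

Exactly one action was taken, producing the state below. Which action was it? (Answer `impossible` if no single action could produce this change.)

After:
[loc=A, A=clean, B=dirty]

Left

try  Left: (A; A:clean, B:dirty)  ← match
try Right: (B; A:clean, B:dirty)
try  Suck: (B; A:clean, B:clean)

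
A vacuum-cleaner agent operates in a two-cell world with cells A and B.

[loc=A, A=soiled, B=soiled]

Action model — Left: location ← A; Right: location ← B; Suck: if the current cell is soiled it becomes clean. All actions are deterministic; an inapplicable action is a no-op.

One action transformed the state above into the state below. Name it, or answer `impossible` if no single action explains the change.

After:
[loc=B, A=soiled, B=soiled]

Right

try  Left: loc=A A=soiled B=soiled
try Right: loc=B A=soiled B=soiled  ← match
try  Suck: loc=A A=clean B=soiled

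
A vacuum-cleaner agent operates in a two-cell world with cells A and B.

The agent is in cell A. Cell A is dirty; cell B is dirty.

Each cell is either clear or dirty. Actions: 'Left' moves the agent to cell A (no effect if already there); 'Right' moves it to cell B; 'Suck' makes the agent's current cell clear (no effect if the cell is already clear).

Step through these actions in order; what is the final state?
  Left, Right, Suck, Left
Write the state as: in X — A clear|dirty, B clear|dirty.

in A — A dirty, B clear

[1] after Left: in A — A dirty, B dirty
[2] after Right: in B — A dirty, B dirty
[3] after Suck: in B — A dirty, B clear
[4] after Left: in A — A dirty, B clear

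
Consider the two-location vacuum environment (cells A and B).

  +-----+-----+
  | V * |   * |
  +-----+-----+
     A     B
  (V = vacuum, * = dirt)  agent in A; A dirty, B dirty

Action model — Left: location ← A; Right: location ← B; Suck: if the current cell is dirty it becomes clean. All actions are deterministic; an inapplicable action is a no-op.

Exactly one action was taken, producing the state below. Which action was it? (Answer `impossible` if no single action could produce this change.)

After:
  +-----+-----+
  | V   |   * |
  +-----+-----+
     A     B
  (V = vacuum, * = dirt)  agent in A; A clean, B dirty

Suck

try  Left: loc=A A=dirty B=dirty
try Right: loc=B A=dirty B=dirty
try  Suck: loc=A A=clean B=dirty  ← match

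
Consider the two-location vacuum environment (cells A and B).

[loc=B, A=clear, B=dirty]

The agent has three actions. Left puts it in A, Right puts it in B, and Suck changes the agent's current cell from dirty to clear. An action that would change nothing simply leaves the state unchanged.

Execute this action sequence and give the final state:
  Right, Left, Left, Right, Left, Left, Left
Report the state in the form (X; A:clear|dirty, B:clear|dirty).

(A; A:clear, B:dirty)

[1] after Right: (B; A:clear, B:dirty)
[2] after Left: (A; A:clear, B:dirty)
[3] after Left: (A; A:clear, B:dirty)
[4] after Right: (B; A:clear, B:dirty)
[5] after Left: (A; A:clear, B:dirty)
[6] after Left: (A; A:clear, B:dirty)
[7] after Left: (A; A:clear, B:dirty)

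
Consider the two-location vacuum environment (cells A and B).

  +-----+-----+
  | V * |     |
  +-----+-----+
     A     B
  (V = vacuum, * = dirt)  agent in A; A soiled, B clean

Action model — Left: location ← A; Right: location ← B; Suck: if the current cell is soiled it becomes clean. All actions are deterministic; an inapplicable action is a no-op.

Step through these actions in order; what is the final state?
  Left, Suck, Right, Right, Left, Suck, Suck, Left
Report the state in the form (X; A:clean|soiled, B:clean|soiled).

(A; A:clean, B:clean)

1) do Left; now (A; A:soiled, B:clean)
2) do Suck; now (A; A:clean, B:clean)
3) do Right; now (B; A:clean, B:clean)
4) do Right; now (B; A:clean, B:clean)
5) do Left; now (A; A:clean, B:clean)
6) do Suck; now (A; A:clean, B:clean)
7) do Suck; now (A; A:clean, B:clean)
8) do Left; now (A; A:clean, B:clean)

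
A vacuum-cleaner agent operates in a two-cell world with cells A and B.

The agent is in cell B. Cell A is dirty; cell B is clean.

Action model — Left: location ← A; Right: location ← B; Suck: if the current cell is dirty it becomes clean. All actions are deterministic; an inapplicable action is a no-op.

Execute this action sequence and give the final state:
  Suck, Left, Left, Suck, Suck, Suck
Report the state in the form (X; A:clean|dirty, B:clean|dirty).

(A; A:clean, B:clean)

Suck (#1): (B; A:dirty, B:clean)
Left (#2): (A; A:dirty, B:clean)
Left (#3): (A; A:dirty, B:clean)
Suck (#4): (A; A:clean, B:clean)
Suck (#5): (A; A:clean, B:clean)
Suck (#6): (A; A:clean, B:clean)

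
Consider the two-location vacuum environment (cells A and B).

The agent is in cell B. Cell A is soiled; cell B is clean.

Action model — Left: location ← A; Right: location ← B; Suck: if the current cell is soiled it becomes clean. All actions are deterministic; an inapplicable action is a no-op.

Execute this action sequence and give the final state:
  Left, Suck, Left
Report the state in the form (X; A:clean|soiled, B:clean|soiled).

step 1/3 (Left): (A; A:soiled, B:clean)
step 2/3 (Suck): (A; A:clean, B:clean)
step 3/3 (Left): (A; A:clean, B:clean)

(A; A:clean, B:clean)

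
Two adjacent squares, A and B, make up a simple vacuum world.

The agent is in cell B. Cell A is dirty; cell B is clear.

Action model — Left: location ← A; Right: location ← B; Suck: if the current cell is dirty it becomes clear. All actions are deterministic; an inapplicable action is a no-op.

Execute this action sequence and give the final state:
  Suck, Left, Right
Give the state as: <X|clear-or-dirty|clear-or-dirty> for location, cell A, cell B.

<B|dirty|clear>

[1] after Suck: <B|dirty|clear>
[2] after Left: <A|dirty|clear>
[3] after Right: <B|dirty|clear>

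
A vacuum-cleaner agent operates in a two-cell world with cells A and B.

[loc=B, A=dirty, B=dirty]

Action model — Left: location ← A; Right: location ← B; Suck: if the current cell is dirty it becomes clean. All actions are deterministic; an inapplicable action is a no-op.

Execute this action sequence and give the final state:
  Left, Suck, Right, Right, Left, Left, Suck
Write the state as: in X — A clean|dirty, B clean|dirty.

t=1 Left ⇒ in A — A dirty, B dirty
t=2 Suck ⇒ in A — A clean, B dirty
t=3 Right ⇒ in B — A clean, B dirty
t=4 Right ⇒ in B — A clean, B dirty
t=5 Left ⇒ in A — A clean, B dirty
t=6 Left ⇒ in A — A clean, B dirty
t=7 Suck ⇒ in A — A clean, B dirty

in A — A clean, B dirty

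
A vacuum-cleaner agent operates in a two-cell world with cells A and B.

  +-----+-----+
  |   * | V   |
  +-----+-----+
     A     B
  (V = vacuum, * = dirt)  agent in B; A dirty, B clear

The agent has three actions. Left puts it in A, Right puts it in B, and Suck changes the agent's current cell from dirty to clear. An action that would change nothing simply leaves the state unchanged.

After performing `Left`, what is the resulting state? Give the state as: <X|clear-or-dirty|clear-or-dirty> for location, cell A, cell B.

<A|dirty|clear>

start: <B|dirty|clear>
Left (#1): <A|dirty|clear>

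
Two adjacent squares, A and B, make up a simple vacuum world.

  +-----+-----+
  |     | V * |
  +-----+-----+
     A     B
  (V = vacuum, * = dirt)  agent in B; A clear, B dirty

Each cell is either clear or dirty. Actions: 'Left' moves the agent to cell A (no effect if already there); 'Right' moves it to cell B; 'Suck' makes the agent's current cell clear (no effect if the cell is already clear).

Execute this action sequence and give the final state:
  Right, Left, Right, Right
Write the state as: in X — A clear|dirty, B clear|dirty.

in B — A clear, B dirty

Right (#1): in B — A clear, B dirty
Left (#2): in A — A clear, B dirty
Right (#3): in B — A clear, B dirty
Right (#4): in B — A clear, B dirty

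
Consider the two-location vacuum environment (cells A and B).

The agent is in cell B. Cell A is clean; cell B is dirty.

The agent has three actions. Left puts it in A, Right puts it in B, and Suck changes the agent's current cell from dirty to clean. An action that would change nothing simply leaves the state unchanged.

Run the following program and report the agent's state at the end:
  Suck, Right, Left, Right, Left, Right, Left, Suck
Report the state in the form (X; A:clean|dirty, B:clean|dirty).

1. Suck → (B; A:clean, B:clean)
2. Right → (B; A:clean, B:clean)
3. Left → (A; A:clean, B:clean)
4. Right → (B; A:clean, B:clean)
5. Left → (A; A:clean, B:clean)
6. Right → (B; A:clean, B:clean)
7. Left → (A; A:clean, B:clean)
8. Suck → (A; A:clean, B:clean)

(A; A:clean, B:clean)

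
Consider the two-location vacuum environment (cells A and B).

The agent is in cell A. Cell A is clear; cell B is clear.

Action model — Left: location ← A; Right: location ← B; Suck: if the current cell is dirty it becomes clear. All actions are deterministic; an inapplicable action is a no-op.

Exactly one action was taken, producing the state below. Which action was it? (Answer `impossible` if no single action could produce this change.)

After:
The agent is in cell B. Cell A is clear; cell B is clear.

try  Left: loc=A A=clear B=clear
try Right: loc=B A=clear B=clear  ← match
try  Suck: loc=A A=clear B=clear

Right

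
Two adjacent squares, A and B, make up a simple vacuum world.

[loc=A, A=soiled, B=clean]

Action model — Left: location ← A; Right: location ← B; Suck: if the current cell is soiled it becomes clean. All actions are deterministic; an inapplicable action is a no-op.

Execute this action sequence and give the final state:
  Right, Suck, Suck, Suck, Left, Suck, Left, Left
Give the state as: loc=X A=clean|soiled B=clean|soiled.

loc=A A=clean B=clean

Right (#1): loc=B A=soiled B=clean
Suck (#2): loc=B A=soiled B=clean
Suck (#3): loc=B A=soiled B=clean
Suck (#4): loc=B A=soiled B=clean
Left (#5): loc=A A=soiled B=clean
Suck (#6): loc=A A=clean B=clean
Left (#7): loc=A A=clean B=clean
Left (#8): loc=A A=clean B=clean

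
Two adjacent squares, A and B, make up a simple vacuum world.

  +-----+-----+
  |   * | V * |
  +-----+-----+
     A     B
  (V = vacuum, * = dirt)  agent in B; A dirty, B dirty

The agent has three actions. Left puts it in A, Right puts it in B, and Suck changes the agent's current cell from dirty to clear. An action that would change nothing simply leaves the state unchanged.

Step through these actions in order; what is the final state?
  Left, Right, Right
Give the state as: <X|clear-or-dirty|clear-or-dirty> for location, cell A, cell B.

<B|dirty|dirty>

1. Left → <A|dirty|dirty>
2. Right → <B|dirty|dirty>
3. Right → <B|dirty|dirty>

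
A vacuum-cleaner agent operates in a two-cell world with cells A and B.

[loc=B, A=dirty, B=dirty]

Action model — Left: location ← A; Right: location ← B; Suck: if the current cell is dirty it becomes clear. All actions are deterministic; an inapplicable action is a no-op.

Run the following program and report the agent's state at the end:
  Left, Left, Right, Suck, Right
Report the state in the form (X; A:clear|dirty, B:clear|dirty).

(B; A:dirty, B:clear)

[1] after Left: (A; A:dirty, B:dirty)
[2] after Left: (A; A:dirty, B:dirty)
[3] after Right: (B; A:dirty, B:dirty)
[4] after Suck: (B; A:dirty, B:clear)
[5] after Right: (B; A:dirty, B:clear)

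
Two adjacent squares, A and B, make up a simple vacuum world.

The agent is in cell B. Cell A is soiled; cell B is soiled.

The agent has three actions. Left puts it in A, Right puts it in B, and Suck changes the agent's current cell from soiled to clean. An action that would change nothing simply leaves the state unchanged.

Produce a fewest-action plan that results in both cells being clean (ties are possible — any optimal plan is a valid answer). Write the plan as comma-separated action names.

Suck, Left, Suck

1. Suck → loc=B A=soiled B=clean
2. Left → loc=A A=soiled B=clean
3. Suck → loc=A A=clean B=clean
min 3: Suck B + move + Suck A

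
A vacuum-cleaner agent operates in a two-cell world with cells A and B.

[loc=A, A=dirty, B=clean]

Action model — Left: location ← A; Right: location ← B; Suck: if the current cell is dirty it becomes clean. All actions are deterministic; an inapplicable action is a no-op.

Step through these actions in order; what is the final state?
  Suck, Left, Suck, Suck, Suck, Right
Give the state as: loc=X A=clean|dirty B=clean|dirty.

1. Suck → loc=A A=clean B=clean
2. Left → loc=A A=clean B=clean
3. Suck → loc=A A=clean B=clean
4. Suck → loc=A A=clean B=clean
5. Suck → loc=A A=clean B=clean
6. Right → loc=B A=clean B=clean

loc=B A=clean B=clean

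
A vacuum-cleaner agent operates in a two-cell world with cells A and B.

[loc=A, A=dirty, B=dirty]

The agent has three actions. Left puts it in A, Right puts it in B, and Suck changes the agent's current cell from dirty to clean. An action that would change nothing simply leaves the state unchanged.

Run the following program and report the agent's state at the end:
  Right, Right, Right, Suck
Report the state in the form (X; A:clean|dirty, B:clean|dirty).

step 1/4 (Right): (B; A:dirty, B:dirty)
step 2/4 (Right): (B; A:dirty, B:dirty)
step 3/4 (Right): (B; A:dirty, B:dirty)
step 4/4 (Suck): (B; A:dirty, B:clean)

(B; A:dirty, B:clean)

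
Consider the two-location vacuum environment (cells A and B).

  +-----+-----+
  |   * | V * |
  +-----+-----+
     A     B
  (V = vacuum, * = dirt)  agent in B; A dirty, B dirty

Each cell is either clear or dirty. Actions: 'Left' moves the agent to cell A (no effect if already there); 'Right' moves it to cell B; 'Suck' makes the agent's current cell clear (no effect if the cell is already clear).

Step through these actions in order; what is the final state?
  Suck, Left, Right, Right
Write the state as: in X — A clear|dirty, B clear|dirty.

in B — A dirty, B clear

t=1 Suck ⇒ in B — A dirty, B clear
t=2 Left ⇒ in A — A dirty, B clear
t=3 Right ⇒ in B — A dirty, B clear
t=4 Right ⇒ in B — A dirty, B clear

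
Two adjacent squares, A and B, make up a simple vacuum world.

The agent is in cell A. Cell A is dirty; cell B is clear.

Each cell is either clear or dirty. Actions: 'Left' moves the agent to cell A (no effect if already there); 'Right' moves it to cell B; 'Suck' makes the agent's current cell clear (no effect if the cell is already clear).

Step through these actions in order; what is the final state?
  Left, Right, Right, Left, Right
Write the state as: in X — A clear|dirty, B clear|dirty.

Left (#1): in A — A dirty, B clear
Right (#2): in B — A dirty, B clear
Right (#3): in B — A dirty, B clear
Left (#4): in A — A dirty, B clear
Right (#5): in B — A dirty, B clear

in B — A dirty, B clear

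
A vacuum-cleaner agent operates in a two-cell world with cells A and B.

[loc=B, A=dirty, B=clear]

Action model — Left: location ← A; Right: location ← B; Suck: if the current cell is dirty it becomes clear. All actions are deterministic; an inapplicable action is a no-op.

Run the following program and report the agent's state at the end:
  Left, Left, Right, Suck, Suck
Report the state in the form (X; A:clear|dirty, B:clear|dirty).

Left (#1): (A; A:dirty, B:clear)
Left (#2): (A; A:dirty, B:clear)
Right (#3): (B; A:dirty, B:clear)
Suck (#4): (B; A:dirty, B:clear)
Suck (#5): (B; A:dirty, B:clear)

(B; A:dirty, B:clear)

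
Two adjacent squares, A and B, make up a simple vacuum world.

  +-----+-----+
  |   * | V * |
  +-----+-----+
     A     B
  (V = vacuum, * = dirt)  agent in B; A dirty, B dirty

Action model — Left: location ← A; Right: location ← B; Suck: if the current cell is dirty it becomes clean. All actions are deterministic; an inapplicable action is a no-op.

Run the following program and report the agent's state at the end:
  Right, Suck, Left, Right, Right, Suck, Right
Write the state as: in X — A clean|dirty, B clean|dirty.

step 1/7 (Right): in B — A dirty, B dirty
step 2/7 (Suck): in B — A dirty, B clean
step 3/7 (Left): in A — A dirty, B clean
step 4/7 (Right): in B — A dirty, B clean
step 5/7 (Right): in B — A dirty, B clean
step 6/7 (Suck): in B — A dirty, B clean
step 7/7 (Right): in B — A dirty, B clean

in B — A dirty, B clean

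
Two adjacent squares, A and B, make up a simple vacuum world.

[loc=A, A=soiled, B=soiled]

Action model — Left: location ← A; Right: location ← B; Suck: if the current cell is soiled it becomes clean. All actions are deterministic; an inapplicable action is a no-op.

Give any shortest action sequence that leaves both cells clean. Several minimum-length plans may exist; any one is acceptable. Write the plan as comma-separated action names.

[1] after Suck: (A; A:clean, B:soiled)
[2] after Right: (B; A:clean, B:soiled)
[3] after Suck: (B; A:clean, B:clean)
min 3: Suck A + move + Suck B

Suck, Right, Suck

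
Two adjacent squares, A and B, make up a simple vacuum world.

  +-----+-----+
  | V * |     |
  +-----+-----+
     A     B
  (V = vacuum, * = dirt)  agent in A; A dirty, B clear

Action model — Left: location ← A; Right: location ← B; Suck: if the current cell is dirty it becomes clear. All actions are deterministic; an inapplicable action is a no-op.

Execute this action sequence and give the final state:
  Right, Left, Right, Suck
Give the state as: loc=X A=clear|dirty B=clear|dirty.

loc=B A=dirty B=clear

step 1/4 (Right): loc=B A=dirty B=clear
step 2/4 (Left): loc=A A=dirty B=clear
step 3/4 (Right): loc=B A=dirty B=clear
step 4/4 (Suck): loc=B A=dirty B=clear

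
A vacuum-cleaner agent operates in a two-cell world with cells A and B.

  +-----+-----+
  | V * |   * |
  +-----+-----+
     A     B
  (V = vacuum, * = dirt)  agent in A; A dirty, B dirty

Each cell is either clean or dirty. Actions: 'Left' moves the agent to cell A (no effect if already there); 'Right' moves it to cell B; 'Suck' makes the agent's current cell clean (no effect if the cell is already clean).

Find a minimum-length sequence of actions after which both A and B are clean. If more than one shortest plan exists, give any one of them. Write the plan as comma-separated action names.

step 1/3 (Suck): <A|clean|dirty>
step 2/3 (Right): <B|clean|dirty>
step 3/3 (Suck): <B|clean|clean>
min 3: Suck A + move + Suck B

Suck, Right, Suck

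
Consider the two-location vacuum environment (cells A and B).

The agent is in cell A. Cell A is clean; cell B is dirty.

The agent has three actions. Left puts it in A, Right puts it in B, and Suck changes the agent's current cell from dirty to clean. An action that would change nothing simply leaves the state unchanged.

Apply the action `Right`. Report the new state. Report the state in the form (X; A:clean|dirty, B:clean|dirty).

start: (A; A:clean, B:dirty)
1. Right → (B; A:clean, B:dirty)

(B; A:clean, B:dirty)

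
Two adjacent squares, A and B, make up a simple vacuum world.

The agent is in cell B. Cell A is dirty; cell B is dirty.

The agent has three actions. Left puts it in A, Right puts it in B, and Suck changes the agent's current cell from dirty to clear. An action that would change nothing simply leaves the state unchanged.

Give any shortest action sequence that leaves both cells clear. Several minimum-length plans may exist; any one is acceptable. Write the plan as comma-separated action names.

Suck, Left, Suck

t=1 Suck ⇒ (B; A:dirty, B:clear)
t=2 Left ⇒ (A; A:dirty, B:clear)
t=3 Suck ⇒ (A; A:clear, B:clear)
min 3: Suck B + move + Suck A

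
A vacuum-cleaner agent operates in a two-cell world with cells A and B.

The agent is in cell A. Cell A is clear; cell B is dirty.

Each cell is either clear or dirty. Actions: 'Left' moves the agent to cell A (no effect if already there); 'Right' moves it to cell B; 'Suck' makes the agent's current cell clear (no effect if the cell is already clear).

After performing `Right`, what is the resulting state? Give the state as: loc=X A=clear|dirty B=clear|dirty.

start: loc=A A=clear B=dirty
t=1 Right ⇒ loc=B A=clear B=dirty

loc=B A=clear B=dirty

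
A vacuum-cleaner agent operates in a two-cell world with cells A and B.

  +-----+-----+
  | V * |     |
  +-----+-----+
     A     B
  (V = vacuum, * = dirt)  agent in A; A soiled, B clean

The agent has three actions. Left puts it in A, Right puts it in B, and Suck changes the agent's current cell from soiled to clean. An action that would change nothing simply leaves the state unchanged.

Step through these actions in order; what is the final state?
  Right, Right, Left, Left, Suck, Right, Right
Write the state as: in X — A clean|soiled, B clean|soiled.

in B — A clean, B clean

1. Right → in B — A soiled, B clean
2. Right → in B — A soiled, B clean
3. Left → in A — A soiled, B clean
4. Left → in A — A soiled, B clean
5. Suck → in A — A clean, B clean
6. Right → in B — A clean, B clean
7. Right → in B — A clean, B clean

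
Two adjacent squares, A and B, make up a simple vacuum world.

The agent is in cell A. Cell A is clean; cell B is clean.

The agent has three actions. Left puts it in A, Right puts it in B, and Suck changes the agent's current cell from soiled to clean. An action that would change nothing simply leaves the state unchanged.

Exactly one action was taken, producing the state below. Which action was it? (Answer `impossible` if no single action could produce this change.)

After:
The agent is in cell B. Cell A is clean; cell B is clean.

Right

try  Left: in A — A clean, B clean
try Right: in B — A clean, B clean  ← match
try  Suck: in A — A clean, B clean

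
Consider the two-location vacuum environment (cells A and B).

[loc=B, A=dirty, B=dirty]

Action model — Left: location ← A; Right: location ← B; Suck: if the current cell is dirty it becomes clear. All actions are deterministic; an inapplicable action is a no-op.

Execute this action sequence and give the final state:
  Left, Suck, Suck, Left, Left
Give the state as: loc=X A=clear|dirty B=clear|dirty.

1. Left → loc=A A=dirty B=dirty
2. Suck → loc=A A=clear B=dirty
3. Suck → loc=A A=clear B=dirty
4. Left → loc=A A=clear B=dirty
5. Left → loc=A A=clear B=dirty

loc=A A=clear B=dirty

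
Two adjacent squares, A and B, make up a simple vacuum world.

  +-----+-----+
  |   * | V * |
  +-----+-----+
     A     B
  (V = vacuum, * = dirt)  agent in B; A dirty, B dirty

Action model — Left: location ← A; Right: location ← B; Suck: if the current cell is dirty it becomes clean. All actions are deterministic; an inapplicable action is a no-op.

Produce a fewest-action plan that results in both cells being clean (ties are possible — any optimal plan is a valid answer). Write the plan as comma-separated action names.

1) do Suck; now in B — A dirty, B clean
2) do Left; now in A — A dirty, B clean
3) do Suck; now in A — A clean, B clean
min 3: Suck B + move + Suck A

Suck, Left, Suck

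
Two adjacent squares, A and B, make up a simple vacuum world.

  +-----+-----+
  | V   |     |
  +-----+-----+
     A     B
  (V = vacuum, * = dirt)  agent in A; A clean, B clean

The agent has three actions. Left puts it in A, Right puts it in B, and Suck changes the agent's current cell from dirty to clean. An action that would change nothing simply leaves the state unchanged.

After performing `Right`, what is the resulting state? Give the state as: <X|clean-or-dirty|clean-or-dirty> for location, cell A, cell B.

start: <A|clean|clean>
[1] after Right: <B|clean|clean>

<B|clean|clean>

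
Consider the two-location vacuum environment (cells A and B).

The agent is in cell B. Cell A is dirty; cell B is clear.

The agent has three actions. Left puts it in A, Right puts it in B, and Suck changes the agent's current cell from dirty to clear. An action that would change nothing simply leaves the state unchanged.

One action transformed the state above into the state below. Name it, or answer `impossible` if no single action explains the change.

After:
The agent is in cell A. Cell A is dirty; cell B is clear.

try  Left: loc=A A=dirty B=clear  ← match
try Right: loc=B A=dirty B=clear
try  Suck: loc=B A=dirty B=clear

Left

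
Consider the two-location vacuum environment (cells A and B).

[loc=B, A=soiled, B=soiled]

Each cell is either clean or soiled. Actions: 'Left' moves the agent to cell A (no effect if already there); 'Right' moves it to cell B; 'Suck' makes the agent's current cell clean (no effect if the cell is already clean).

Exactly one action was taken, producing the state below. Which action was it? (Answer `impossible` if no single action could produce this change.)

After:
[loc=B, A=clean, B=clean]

impossible

try  Left: loc=A A=soiled B=soiled
try Right: loc=B A=soiled B=soiled
try  Suck: loc=B A=soiled B=clean
no single action produces the after-state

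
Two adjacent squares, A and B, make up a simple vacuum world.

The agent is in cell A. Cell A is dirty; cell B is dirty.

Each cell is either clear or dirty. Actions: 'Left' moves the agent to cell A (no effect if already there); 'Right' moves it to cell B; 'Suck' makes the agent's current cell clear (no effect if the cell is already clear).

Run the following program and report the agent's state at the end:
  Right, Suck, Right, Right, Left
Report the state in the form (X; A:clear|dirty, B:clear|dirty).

(A; A:dirty, B:clear)

step 1/5 (Right): (B; A:dirty, B:dirty)
step 2/5 (Suck): (B; A:dirty, B:clear)
step 3/5 (Right): (B; A:dirty, B:clear)
step 4/5 (Right): (B; A:dirty, B:clear)
step 5/5 (Left): (A; A:dirty, B:clear)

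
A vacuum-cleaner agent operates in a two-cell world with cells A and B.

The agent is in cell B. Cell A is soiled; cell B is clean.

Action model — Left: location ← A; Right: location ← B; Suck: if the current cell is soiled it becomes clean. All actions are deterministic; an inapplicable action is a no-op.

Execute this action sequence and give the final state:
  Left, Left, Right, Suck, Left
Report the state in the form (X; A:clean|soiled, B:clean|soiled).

[1] after Left: (A; A:soiled, B:clean)
[2] after Left: (A; A:soiled, B:clean)
[3] after Right: (B; A:soiled, B:clean)
[4] after Suck: (B; A:soiled, B:clean)
[5] after Left: (A; A:soiled, B:clean)

(A; A:soiled, B:clean)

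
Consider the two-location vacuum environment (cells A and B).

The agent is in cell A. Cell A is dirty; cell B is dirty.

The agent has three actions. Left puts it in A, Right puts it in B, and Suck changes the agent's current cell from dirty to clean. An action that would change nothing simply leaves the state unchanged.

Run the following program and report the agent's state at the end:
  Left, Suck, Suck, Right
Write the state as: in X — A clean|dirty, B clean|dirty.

in B — A clean, B dirty

Left (#1): in A — A dirty, B dirty
Suck (#2): in A — A clean, B dirty
Suck (#3): in A — A clean, B dirty
Right (#4): in B — A clean, B dirty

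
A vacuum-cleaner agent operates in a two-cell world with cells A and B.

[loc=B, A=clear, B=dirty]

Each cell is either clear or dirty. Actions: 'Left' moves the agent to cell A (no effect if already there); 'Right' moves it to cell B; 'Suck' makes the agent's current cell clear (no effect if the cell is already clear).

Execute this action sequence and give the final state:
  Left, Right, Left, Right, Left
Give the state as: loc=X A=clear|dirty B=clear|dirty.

loc=A A=clear B=dirty

step 1/5 (Left): loc=A A=clear B=dirty
step 2/5 (Right): loc=B A=clear B=dirty
step 3/5 (Left): loc=A A=clear B=dirty
step 4/5 (Right): loc=B A=clear B=dirty
step 5/5 (Left): loc=A A=clear B=dirty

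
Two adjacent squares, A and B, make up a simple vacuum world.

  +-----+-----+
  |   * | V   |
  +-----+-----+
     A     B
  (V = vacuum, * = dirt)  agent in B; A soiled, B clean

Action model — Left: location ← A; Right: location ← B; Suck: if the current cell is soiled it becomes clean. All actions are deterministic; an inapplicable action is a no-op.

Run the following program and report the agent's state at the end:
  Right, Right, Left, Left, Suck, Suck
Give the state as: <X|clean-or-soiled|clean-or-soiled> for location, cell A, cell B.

step 1/6 (Right): <B|soiled|clean>
step 2/6 (Right): <B|soiled|clean>
step 3/6 (Left): <A|soiled|clean>
step 4/6 (Left): <A|soiled|clean>
step 5/6 (Suck): <A|clean|clean>
step 6/6 (Suck): <A|clean|clean>

<A|clean|clean>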